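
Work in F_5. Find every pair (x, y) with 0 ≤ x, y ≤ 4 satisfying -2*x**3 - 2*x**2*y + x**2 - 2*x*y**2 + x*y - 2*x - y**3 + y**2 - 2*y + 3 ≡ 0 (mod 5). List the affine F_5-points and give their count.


Affine F_5-points: {(0, 2), (1, 0), (1, 1), (1, 3), (2, 1), (3, 2), (3, 4), (4, 1)}; count = 8.

For each of the 25 pairs (x, y) ∈ F_5², evaluate f(x, y) mod 5. Record the zeros.
  x = 0: [0↦3, 1↦1, 2↦0, 3↦4, 4↦2]  zeros at y ∈ {2}
  x = 1: [0↦0, 1↦0, 2↦2, 3↦0, 4↦3]  zeros at y ∈ {0, 1, 3}
  x = 2: [0↦2, 1↦0, 2↦1, 3↦4, 4↦3]  zeros at y ∈ {1}
  x = 3: [0↦2, 1↦4, 2↦0, 3↦4, 4↦0]  zeros at y ∈ {2, 4}
  x = 4: [0↦3, 1↦0, 2↦2, 3↦3, 4↦2]  zeros at y ∈ {1}
Collecting zeros: affine points = {(0, 2), (1, 0), (1, 1), (1, 3), (2, 1), (3, 2), (3, 4), (4, 1)}.
Total count |C(F_5)_aff| = 8.


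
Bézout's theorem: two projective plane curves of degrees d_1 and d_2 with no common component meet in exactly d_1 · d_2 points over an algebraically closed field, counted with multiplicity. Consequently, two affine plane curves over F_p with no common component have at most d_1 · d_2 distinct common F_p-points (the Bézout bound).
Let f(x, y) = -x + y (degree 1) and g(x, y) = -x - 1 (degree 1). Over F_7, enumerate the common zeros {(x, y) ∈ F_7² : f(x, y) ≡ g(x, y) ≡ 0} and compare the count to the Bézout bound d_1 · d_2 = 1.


Common zeros: {(6, 6)}; count = 1; Bézout bound = 1.

deg(f) = 1, deg(g) = 1, so Bézout bound = 1.
Scan x ∈ F_7. For each x, list the y ∈ F_7 with f(x, y) ≡ 0 and those with g(x, y) ≡ 0 (mod 7); the common zeros in that column are the intersection.
  x = 0: f ≡ 0 at y ∈ {0}; g ≡ 0 at y ∈ ∅; common: ∅.
  x = 1: f ≡ 0 at y ∈ {1}; g ≡ 0 at y ∈ ∅; common: ∅.
  x = 2: f ≡ 0 at y ∈ {2}; g ≡ 0 at y ∈ ∅; common: ∅.
  x = 3: f ≡ 0 at y ∈ {3}; g ≡ 0 at y ∈ ∅; common: ∅.
  x = 4: f ≡ 0 at y ∈ {4}; g ≡ 0 at y ∈ ∅; common: ∅.
  x = 5: f ≡ 0 at y ∈ {5}; g ≡ 0 at y ∈ ∅; common: ∅.
  x = 6: f ≡ 0 at y ∈ {6}; g ≡ 0 at y ∈ {0, 1, 2, 3, 4, 5, 6}; common: {6}.
Collecting: common zeros = {(6, 6)}, so the count is 1.
Comparison with the Bézout bound: 1 ≤ 1 = deg(f)·deg(g), as expected for curves with no common component (the bound is attained).


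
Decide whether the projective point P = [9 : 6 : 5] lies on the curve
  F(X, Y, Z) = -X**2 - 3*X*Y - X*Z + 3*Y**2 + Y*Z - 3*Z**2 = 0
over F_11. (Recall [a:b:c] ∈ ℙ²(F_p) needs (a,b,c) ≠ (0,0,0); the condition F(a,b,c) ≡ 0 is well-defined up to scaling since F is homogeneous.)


F(9,6,5) ≡ 6 (mod 11); P is NOT on the curve.

Evaluate F(9, 6, 5) term-by-term (mod 11).
  -X**2 ↦ -1·81·1·1 = -81
  -3*X*Y ↦ -3·9·6·1 = -162
  -X*Z ↦ -1·9·1·5 = -45
  3*Y**2 ↦ 3·1·36·1 = 108
  Y*Z ↦ 1·1·6·5 = 30
  -3*Z**2 ↦ -3·1·1·25 = -75
Sum: F(9, 6, 5) = (-81) + (-162) + (-45) + (108) + (30) + (-75) = -225.
Reducing mod 11: -225 ≡ 6 (mod 11).
Since F(a, b, c) ≡ 6 ≠ 0 (mod 11), P does NOT lie on the curve.


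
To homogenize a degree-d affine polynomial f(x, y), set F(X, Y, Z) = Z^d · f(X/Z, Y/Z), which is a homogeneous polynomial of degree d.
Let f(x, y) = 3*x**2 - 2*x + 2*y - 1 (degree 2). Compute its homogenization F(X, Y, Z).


F(X, Y, Z) = 3*X**2 - 2*X*Z + 2*Y*Z - Z**2

deg(f) = 2.
Substitute x = X/Z, y = Y/Z into f, then multiply by Z^2.
  monomial 3·x^2·y^0 ↦ 3·X^2·Y^0·Z^0.
  monomial -2·x^1·y^0 ↦ -2·X^1·Y^0·Z^1.
  monomial 2·x^0·y^1 ↦ 2·X^0·Y^1·Z^1.
  monomial -1·x^0·y^0 ↦ -1·X^0·Y^0·Z^2.
Collecting: F(X, Y, Z) = 3*X**2 - 2*X*Z + 2*Y*Z - Z**2.


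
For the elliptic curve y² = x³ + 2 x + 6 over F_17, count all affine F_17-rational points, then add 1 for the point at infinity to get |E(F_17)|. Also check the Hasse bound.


Affine points = {(1, 3), (1, 14), (2, 1), (2, 16), (6, 8), (6, 9), (11, 4), (11, 13), (13, 6), (13, 11)}; affine count = 10; |E(F_17)| = 11.

Discriminant check: Δ ∝ 4a³ + 27b² = 4·2³ + 27·6² = 4·8 + 27·36 ≡ 1 (mod 17). Nonzero ⇒ E is nonsingular.
For each x ∈ F_17, compute rhs = x³ + 2·x + 6 mod 17, then count y ∈ F_17 with y² ≡ rhs.
  x = 0: rhs = 6, matching y values: none (0 points).
  x = 1: rhs = 9, matching y values: 3, 14 (2 points).
  x = 2: rhs = 1, matching y values: 1, 16 (2 points).
  x = 3: rhs = 5, matching y values: none (0 points).
  x = 4: rhs = 10, matching y values: none (0 points).
  x = 5: rhs = 5, matching y values: none (0 points).
  x = 6: rhs = 13, matching y values: 8, 9 (2 points).
  x = 7: rhs = 6, matching y values: none (0 points).
  x = 8: rhs = 7, matching y values: none (0 points).
  x = 9: rhs = 5, matching y values: none (0 points).
  x = 10: rhs = 6, matching y values: none (0 points).
  x = 11: rhs = 16, matching y values: 4, 13 (2 points).
  x = 12: rhs = 7, matching y values: none (0 points).
  x = 13: rhs = 2, matching y values: 6, 11 (2 points).
  x = 14: rhs = 7, matching y values: none (0 points).
  x = 15: rhs = 11, matching y values: none (0 points).
  x = 16: rhs = 3, matching y values: none (0 points).
Total affine count: 10.
Full point count |E(F_17)| = 10 + 1 = 11.
Hasse bound: |11 − (17+1)| = |-7| = 7 ≤ 2√17 ≈ 8.2462 ✓.


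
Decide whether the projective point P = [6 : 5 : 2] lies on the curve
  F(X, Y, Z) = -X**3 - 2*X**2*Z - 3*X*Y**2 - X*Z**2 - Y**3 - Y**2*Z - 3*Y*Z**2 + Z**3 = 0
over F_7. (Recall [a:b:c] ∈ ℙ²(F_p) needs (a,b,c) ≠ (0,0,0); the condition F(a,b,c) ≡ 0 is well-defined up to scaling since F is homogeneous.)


F(6,5,2) ≡ 3 (mod 7); P is NOT on the curve.

Evaluate F(6, 5, 2) term-by-term (mod 7).
  -X**3 ↦ -1·216·1·1 = -216
  -2*X**2*Z ↦ -2·36·1·2 = -144
  -3*X*Y**2 ↦ -3·6·25·1 = -450
  -X*Z**2 ↦ -1·6·1·4 = -24
  -Y**3 ↦ -1·1·125·1 = -125
  -Y**2*Z ↦ -1·1·25·2 = -50
  -3*Y*Z**2 ↦ -3·1·5·4 = -60
  Z**3 ↦ 1·1·1·8 = 8
Sum: F(6, 5, 2) = (-216) + (-144) + (-450) + (-24) + (-125) + (-50) + (-60) + (8) = -1061.
Reducing mod 7: -1061 ≡ 3 (mod 7).
Since F(a, b, c) ≡ 3 ≠ 0 (mod 7), P does NOT lie on the curve.


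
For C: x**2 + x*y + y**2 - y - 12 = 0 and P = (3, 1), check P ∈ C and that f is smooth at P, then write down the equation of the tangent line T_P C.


Tangent line at P: 7*x + 4*y - 25 = 0.

Step 1: f(3, 1) = 0, so P lies on C.
Step 2: partial derivatives
  f_x(x, y) = 2*x + y, f_y(x, y) = x + 2*y - 1.
  f_x(P) = 7, f_y(P) = 4 (gradient nonzero, so P is smooth).
Step 3: tangent line at P: 7·(x − 3) + 4·(y − 1) = 0.
Expanding: 7*x + 4*y - 25 = 0.


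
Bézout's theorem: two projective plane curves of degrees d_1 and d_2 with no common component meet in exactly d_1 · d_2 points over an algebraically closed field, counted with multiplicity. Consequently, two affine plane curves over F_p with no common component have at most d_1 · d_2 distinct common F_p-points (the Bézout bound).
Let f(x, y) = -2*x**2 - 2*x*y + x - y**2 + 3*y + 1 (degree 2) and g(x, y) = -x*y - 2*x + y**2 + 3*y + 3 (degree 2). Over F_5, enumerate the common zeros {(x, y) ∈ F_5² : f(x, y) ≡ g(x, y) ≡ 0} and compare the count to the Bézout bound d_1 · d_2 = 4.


Common zeros: ∅; count = 0; Bézout bound = 4.

deg(f) = 2, deg(g) = 2, so Bézout bound = 4.
Scan x ∈ F_5. For each x, list the y ∈ F_5 with f(x, y) ≡ 0 and those with g(x, y) ≡ 0 (mod 5); the common zeros in that column are the intersection.
  x = 0: f ≡ 0 at y ∈ ∅; g ≡ 0 at y ∈ ∅; common: ∅.
  x = 1: f ≡ 0 at y ∈ {0, 1}; g ≡ 0 at y ∈ {4}; common: ∅.
  x = 2: f ≡ 0 at y ∈ {0, 4}; g ≡ 0 at y ∈ {2}; common: ∅.
  x = 3: f ≡ 0 at y ∈ ∅; g ≡ 0 at y ∈ ∅; common: ∅.
  x = 4: f ≡ 0 at y ∈ ∅; g ≡ 0 at y ∈ {0, 1}; common: ∅.
Collecting: common zeros = ∅, so the count is 0.
Comparison with the Bézout bound: 0 ≤ 4 = deg(f)·deg(g), as expected for curves with no common component (the affine F_5-count falls short of the bound because intersections may lie at infinity, over extension fields, or carry multiplicity).


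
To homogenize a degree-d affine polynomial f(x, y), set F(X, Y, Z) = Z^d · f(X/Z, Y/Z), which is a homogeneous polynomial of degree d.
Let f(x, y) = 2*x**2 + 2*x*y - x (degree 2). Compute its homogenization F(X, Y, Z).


F(X, Y, Z) = 2*X**2 + 2*X*Y - X*Z

deg(f) = 2.
Substitute x = X/Z, y = Y/Z into f, then multiply by Z^2.
  monomial 2·x^2·y^0 ↦ 2·X^2·Y^0·Z^0.
  monomial 2·x^1·y^1 ↦ 2·X^1·Y^1·Z^0.
  monomial -1·x^1·y^0 ↦ -1·X^1·Y^0·Z^1.
Collecting: F(X, Y, Z) = 2*X**2 + 2*X*Y - X*Z.


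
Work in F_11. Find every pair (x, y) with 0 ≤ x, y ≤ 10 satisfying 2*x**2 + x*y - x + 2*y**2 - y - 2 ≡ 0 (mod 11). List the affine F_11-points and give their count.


Affine F_11-points: {(9, 9)}; count = 1.

For each of the 121 pairs (x, y) ∈ F_11², evaluate f(x, y) mod 11. Record the zeros.
  x = 0: [0↦9, 1↦10, 2↦4, 3↦2, 4↦4, 5↦10, 6↦9, 7↦1, 8↦8, 9↦8, 10↦1]  zeros at y ∈ ∅
  x = 1: [0↦10, 1↦1, 2↦7, 3↦6, 4↦9, 5↦5, 6↦5, 7↦9, 8↦6, 9↦7, 10↦1]  zeros at y ∈ ∅
  x = 2: [0↦4, 1↦7, 2↦3, 3↦3, 4↦7, 5↦4, 6↦5, 7↦10, 8↦8, 9↦10, 10↦5]  zeros at y ∈ ∅
  x = 3: [0↦2, 1↦6, 2↦3, 3↦4, 4↦9, 5↦7, 6↦9, 7↦4, 8↦3, 9↦6, 10↦2]  zeros at y ∈ ∅
  x = 4: [0↦4, 1↦9, 2↦7, 3↦9, 4↦4, 5↦3, 6↦6, 7↦2, 8↦2, 9↦6, 10↦3]  zeros at y ∈ ∅
  x = 5: [0↦10, 1↦5, 2↦4, 3↦7, 4↦3, 5↦3, 6↦7, 7↦4, 8↦5, 9↦10, 10↦8]  zeros at y ∈ ∅
  x = 6: [0↦9, 1↦5, 2↦5, 3↦9, 4↦6, 5↦7, 6↦1, 7↦10, 8↦1, 9↦7, 10↦6]  zeros at y ∈ ∅
  x = 7: [0↦1, 1↦9, 2↦10, 3↦4, 4↦2, 5↦4, 6↦10, 7↦9, 8↦1, 9↦8, 10↦8]  zeros at y ∈ ∅
  x = 8: [0↦8, 1↦6, 2↦8, 3↦3, 4↦2, 5↦5, 6↦1, 7↦1, 8↦5, 9↦2, 10↦3]  zeros at y ∈ ∅
  x = 9: [0↦8, 1↦7, 2↦10, 3↦6, 4↦6, 5↦10, 6↦7, 7↦8, 8↦2, 9↦0, 10↦2]  zeros at y ∈ {9}
  x = 10: [0↦1, 1↦1, 2↦5, 3↦2, 4↦3, 5↦8, 6↦6, 7↦8, 8↦3, 9↦2, 10↦5]  zeros at y ∈ ∅
Collecting zeros: affine points = {(9, 9)}.
Total count |C(F_11)_aff| = 1.


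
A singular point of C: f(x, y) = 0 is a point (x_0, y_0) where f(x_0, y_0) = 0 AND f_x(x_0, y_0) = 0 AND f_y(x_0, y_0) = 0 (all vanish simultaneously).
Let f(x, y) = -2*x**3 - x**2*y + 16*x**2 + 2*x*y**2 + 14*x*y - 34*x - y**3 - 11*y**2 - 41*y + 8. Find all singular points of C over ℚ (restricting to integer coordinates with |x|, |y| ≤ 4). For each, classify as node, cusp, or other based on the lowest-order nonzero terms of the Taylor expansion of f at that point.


Singular points: {(3, -2)}; classification: cusp.

Compute partial derivatives:
  f_x = -6*x**2 - 2*x*y + 32*x + 2*y**2 + 14*y - 34.
  f_y = -x**2 + 4*x*y + 14*x - 3*y**2 - 22*y - 41.
Scan x_0 ∈ {−4, ..., 4}. For each x_0, f_y(x_0, y) is a polynomial in y; find its integer roots y ∈ {−4, ..., 4}, then test f_x and f at those candidates.
  x = -4: f_y(-4, y) = -3*y**2 - 38*y - 113; no integer root y with |y| ≤ 4.
  x = -3: f_y(-3, y) = -3*y**2 - 34*y - 92; no integer root y with |y| ≤ 4.
  x = -2: f_y(-2, y) = -3*y**2 - 30*y - 73; no integer root y with |y| ≤ 4.
  x = -1: f_y(-1, y) = -3*y**2 - 26*y - 56; vanishes at y ∈ {-4}. (-1, -4): f_x = -104 ≠ 0.
  x = 0: f_y(0, y) = -3*y**2 - 22*y - 41; no integer root y with |y| ≤ 4.
  x = 1: f_y(1, y) = -3*y**2 - 18*y - 28; no integer root y with |y| ≤ 4.
  x = 2: f_y(2, y) = -3*y**2 - 14*y - 17; no integer root y with |y| ≤ 4.
  x = 3: f_y(3, y) = -3*y**2 - 10*y - 8; vanishes at y ∈ {-2}. (3, -2): f_x = 0, f = 0 — SINGULAR.
  x = 4: f_y(4, y) = -3*y**2 - 6*y - 1; no integer root y with |y| ≤ 4.
Only singular point on the grid: (3, -2).
Classify: substitute x = 3 + u, y = -2 + v and expand: f = -2*u**3 - u**2*v + 2*u*v**2 - v**3 + v**2.
No constant or linear terms (consistent with a singular point). Quadratic part: v**2. Cubic part: -2*u**3 - u**2*v + 2*u*v**2 - v**3.
The quadratic part v**2 is a perfect square, so there is a single (double) tangent line v = 0, i.e. y = -2. Restricting the cubic part to that line (v = 0) leaves -2*u**3 ≠ 0, so f is not divisible by v and the branch is v² ≈ 2*u**3 to lowest order — this is a cusp.
Classification: cusp.


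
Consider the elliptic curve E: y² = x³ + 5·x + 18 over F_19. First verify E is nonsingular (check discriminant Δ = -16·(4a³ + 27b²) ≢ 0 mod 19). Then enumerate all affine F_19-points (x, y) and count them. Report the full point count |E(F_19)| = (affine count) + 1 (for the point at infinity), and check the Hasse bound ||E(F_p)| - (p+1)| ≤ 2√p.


Affine points = {(1, 9), (1, 10), (2, 6), (2, 13), (4, 8), (4, 11), (5, 4), (5, 15), (6, 6), (6, 13), (7, 4), (7, 15), (8, 0), (10, 2), (10, 17), (11, 6), (11, 13), (12, 1), (12, 18), (13, 0), (14, 1), (14, 18), (17, 0)}; affine count = 23; |E(F_19)| = 24.

Discriminant check: Δ ∝ 4a³ + 27b² = 4·5³ + 27·18² = 4·125 + 27·324 ≡ 14 (mod 19). Nonzero ⇒ E is nonsingular.
For each x ∈ F_19, compute rhs = x³ + 5·x + 18 mod 19, then count y ∈ F_19 with y² ≡ rhs.
  x = 0: rhs = 18, matching y values: none (0 points).
  x = 1: rhs = 5, matching y values: 9, 10 (2 points).
  x = 2: rhs = 17, matching y values: 6, 13 (2 points).
  x = 3: rhs = 3, matching y values: none (0 points).
  x = 4: rhs = 7, matching y values: 8, 11 (2 points).
  x = 5: rhs = 16, matching y values: 4, 15 (2 points).
  x = 6: rhs = 17, matching y values: 6, 13 (2 points).
  x = 7: rhs = 16, matching y values: 4, 15 (2 points).
  x = 8: rhs = 0, matching y values: 0 (1 points).
  x = 9: rhs = 13, matching y values: none (0 points).
  x = 10: rhs = 4, matching y values: 2, 17 (2 points).
  x = 11: rhs = 17, matching y values: 6, 13 (2 points).
  x = 12: rhs = 1, matching y values: 1, 18 (2 points).
  x = 13: rhs = 0, matching y values: 0 (1 points).
  x = 14: rhs = 1, matching y values: 1, 18 (2 points).
  x = 15: rhs = 10, matching y values: none (0 points).
  x = 16: rhs = 14, matching y values: none (0 points).
  x = 17: rhs = 0, matching y values: 0 (1 points).
  x = 18: rhs = 12, matching y values: none (0 points).
Total affine count: 23.
Full point count |E(F_19)| = 23 + 1 = 24.
Hasse bound: |24 − (19+1)| = |4| = 4 ≤ 2√19 ≈ 8.7178 ✓.


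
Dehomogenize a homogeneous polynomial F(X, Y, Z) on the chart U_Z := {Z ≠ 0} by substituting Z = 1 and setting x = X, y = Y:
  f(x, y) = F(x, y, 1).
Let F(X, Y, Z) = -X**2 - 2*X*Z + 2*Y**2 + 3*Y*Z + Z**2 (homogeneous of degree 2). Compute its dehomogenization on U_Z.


f(x, y) = -x**2 - 2*x + 2*y**2 + 3*y + 1

On U_Z we set Z = 1. Each monomial c·X^i·Y^j·Z^k in F becomes c·x^i·y^j·1^k = c·x^i·y^j.
Substituting Z = 1: F(X, Y, 1) = -x**2 - 2*x + 2*y**2 + 3*y + 1.
Note: deg(f) ≤ deg(F) = 2; strict inequality happens when F is divisible by Z (lost terms).


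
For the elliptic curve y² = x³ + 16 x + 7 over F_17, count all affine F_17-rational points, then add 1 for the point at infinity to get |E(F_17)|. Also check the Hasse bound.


Affine points = {(2, 8), (2, 9), (4, 4), (4, 13), (5, 5), (5, 12), (6, 8), (6, 9), (8, 1), (8, 16), (9, 8), (9, 9), (11, 1), (11, 16), (13, 7), (13, 10), (14, 0), (15, 1), (15, 16)}; affine count = 19; |E(F_17)| = 20.

Discriminant check: Δ ∝ 4a³ + 27b² = 4·16³ + 27·7² = 4·4096 + 27·49 ≡ 10 (mod 17). Nonzero ⇒ E is nonsingular.
For each x ∈ F_17, compute rhs = x³ + 16·x + 7 mod 17, then count y ∈ F_17 with y² ≡ rhs.
  x = 0: rhs = 7, matching y values: none (0 points).
  x = 1: rhs = 7, matching y values: none (0 points).
  x = 2: rhs = 13, matching y values: 8, 9 (2 points).
  x = 3: rhs = 14, matching y values: none (0 points).
  x = 4: rhs = 16, matching y values: 4, 13 (2 points).
  x = 5: rhs = 8, matching y values: 5, 12 (2 points).
  x = 6: rhs = 13, matching y values: 8, 9 (2 points).
  x = 7: rhs = 3, matching y values: none (0 points).
  x = 8: rhs = 1, matching y values: 1, 16 (2 points).
  x = 9: rhs = 13, matching y values: 8, 9 (2 points).
  x = 10: rhs = 11, matching y values: none (0 points).
  x = 11: rhs = 1, matching y values: 1, 16 (2 points).
  x = 12: rhs = 6, matching y values: none (0 points).
  x = 13: rhs = 15, matching y values: 7, 10 (2 points).
  x = 14: rhs = 0, matching y values: 0 (1 points).
  x = 15: rhs = 1, matching y values: 1, 16 (2 points).
  x = 16: rhs = 7, matching y values: none (0 points).
Total affine count: 19.
Full point count |E(F_17)| = 19 + 1 = 20.
Hasse bound: |20 − (17+1)| = |2| = 2 ≤ 2√17 ≈ 8.2462 ✓.


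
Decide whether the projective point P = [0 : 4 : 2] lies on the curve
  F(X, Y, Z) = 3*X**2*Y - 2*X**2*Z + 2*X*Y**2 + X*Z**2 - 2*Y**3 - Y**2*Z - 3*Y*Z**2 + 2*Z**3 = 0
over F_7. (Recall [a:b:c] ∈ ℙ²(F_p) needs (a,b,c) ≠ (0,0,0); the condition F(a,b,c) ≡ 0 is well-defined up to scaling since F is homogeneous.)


F(0,4,2) ≡ 4 (mod 7); P is NOT on the curve.

Evaluate F(0, 4, 2) term-by-term (mod 7).
  3*X**2*Y ↦ 3·0·4·1 = 0
  -2*X**2*Z ↦ -2·0·1·2 = 0
  2*X*Y**2 ↦ 2·0·16·1 = 0
  X*Z**2 ↦ 1·0·1·4 = 0
  -2*Y**3 ↦ -2·1·64·1 = -128
  -Y**2*Z ↦ -1·1·16·2 = -32
  -3*Y*Z**2 ↦ -3·1·4·4 = -48
  2*Z**3 ↦ 2·1·1·8 = 16
Sum: F(0, 4, 2) = (0) + (0) + (0) + (0) + (-128) + (-32) + (-48) + (16) = -192.
Reducing mod 7: -192 ≡ 4 (mod 7).
Since F(a, b, c) ≡ 4 ≠ 0 (mod 7), P does NOT lie on the curve.


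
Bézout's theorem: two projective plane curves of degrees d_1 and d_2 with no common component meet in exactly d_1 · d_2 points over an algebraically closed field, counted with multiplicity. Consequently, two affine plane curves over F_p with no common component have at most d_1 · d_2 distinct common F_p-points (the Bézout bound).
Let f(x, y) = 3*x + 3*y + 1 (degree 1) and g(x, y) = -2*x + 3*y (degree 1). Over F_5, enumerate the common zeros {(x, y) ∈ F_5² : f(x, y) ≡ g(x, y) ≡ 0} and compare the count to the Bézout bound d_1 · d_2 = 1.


Common zeros: ∅; count = 0; Bézout bound = 1.

deg(f) = 1, deg(g) = 1, so Bézout bound = 1.
Scan x ∈ F_5. For each x, list the y ∈ F_5 with f(x, y) ≡ 0 and those with g(x, y) ≡ 0 (mod 5); the common zeros in that column are the intersection.
  x = 0: f ≡ 0 at y ∈ {3}; g ≡ 0 at y ∈ {0}; common: ∅.
  x = 1: f ≡ 0 at y ∈ {2}; g ≡ 0 at y ∈ {4}; common: ∅.
  x = 2: f ≡ 0 at y ∈ {1}; g ≡ 0 at y ∈ {3}; common: ∅.
  x = 3: f ≡ 0 at y ∈ {0}; g ≡ 0 at y ∈ {2}; common: ∅.
  x = 4: f ≡ 0 at y ∈ {4}; g ≡ 0 at y ∈ {1}; common: ∅.
Collecting: common zeros = ∅, so the count is 0.
Comparison with the Bézout bound: 0 ≤ 1 = deg(f)·deg(g), as expected for curves with no common component (the affine F_5-count falls short of the bound because intersections may lie at infinity, over extension fields, or carry multiplicity).


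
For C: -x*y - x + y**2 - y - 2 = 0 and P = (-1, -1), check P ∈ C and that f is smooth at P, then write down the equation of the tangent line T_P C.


Tangent line at P: -2*y - 2 = 0.

Step 1: f(-1, -1) = 0, so P lies on C.
Step 2: partial derivatives
  f_x(x, y) = -y - 1, f_y(x, y) = -x + 2*y - 1.
  f_x(P) = 0, f_y(P) = -2 (gradient nonzero, so P is smooth).
Step 3: tangent line at P: 0·(x − -1) + -2·(y − -1) = 0.
Expanding: -2*y - 2 = 0.


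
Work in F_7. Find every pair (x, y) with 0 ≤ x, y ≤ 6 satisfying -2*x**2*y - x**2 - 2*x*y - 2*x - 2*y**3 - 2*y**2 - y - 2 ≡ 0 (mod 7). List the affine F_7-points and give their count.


Affine F_7-points: {(0, 1), (0, 2), (0, 3), (1, 1), (1, 6), (3, 2), (4, 4), (5, 4), (6, 6)}; count = 9.

For each of the 49 pairs (x, y) ∈ F_7², evaluate f(x, y) mod 7. Record the zeros.
  x = 0: [0↦5, 1↦0, 2↦0, 3↦0, 4↦2, 5↦1, 6↦6]  zeros at y ∈ {1, 2, 3}
  x = 1: [0↦2, 1↦0, 2↦3, 3↦6, 4↦4, 5↦6, 6↦0]  zeros at y ∈ {1, 6}
  x = 2: [0↦4, 1↦1, 2↦3, 3↦5, 4↦2, 5↦3, 6↦3]  zeros at y ∈ ∅
  x = 3: [0↦4, 1↦3, 2↦0, 3↦4, 4↦3, 5↦6, 6↦1]  zeros at y ∈ {2}
  x = 4: [0↦2, 1↦6, 2↦1, 3↦3, 4↦0, 5↦1, 6↦1]  zeros at y ∈ {4}
  x = 5: [0↦5, 1↦3, 2↦6, 3↦2, 4↦0, 5↦2, 6↦3]  zeros at y ∈ {4}
  x = 6: [0↦6, 1↦1, 2↦1, 3↦1, 4↦3, 5↦2, 6↦0]  zeros at y ∈ {6}
Collecting zeros: affine points = {(0, 1), (0, 2), (0, 3), (1, 1), (1, 6), (3, 2), (4, 4), (5, 4), (6, 6)}.
Total count |C(F_7)_aff| = 9.


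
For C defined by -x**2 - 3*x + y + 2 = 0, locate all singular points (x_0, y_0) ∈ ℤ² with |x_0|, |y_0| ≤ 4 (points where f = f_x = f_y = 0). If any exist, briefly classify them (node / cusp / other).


No singular points in the scanned grid; C is smooth there.

Compute partial derivatives:
  f_x = -2*x - 3.
  f_y = 1.
f_y = 1 is a nonzero constant, so f_y never vanishes: no point (x, y) can satisfy f = f_x = f_y = 0. In particular no (x, y) ∈ {−4, ..., 4}² is singular; the curve is smooth.


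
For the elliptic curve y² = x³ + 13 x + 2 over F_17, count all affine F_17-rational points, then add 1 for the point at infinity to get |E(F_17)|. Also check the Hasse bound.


Affine points = {(0, 6), (0, 11), (1, 4), (1, 13), (2, 6), (2, 11), (3, 0), (4, 4), (4, 13), (9, 7), (9, 10), (12, 4), (12, 13), (14, 2), (14, 15), (15, 6), (15, 11)}; affine count = 17; |E(F_17)| = 18.

Discriminant check: Δ ∝ 4a³ + 27b² = 4·13³ + 27·2² = 4·2197 + 27·4 ≡ 5 (mod 17). Nonzero ⇒ E is nonsingular.
For each x ∈ F_17, compute rhs = x³ + 13·x + 2 mod 17, then count y ∈ F_17 with y² ≡ rhs.
  x = 0: rhs = 2, matching y values: 6, 11 (2 points).
  x = 1: rhs = 16, matching y values: 4, 13 (2 points).
  x = 2: rhs = 2, matching y values: 6, 11 (2 points).
  x = 3: rhs = 0, matching y values: 0 (1 points).
  x = 4: rhs = 16, matching y values: 4, 13 (2 points).
  x = 5: rhs = 5, matching y values: none (0 points).
  x = 6: rhs = 7, matching y values: none (0 points).
  x = 7: rhs = 11, matching y values: none (0 points).
  x = 8: rhs = 6, matching y values: none (0 points).
  x = 9: rhs = 15, matching y values: 7, 10 (2 points).
  x = 10: rhs = 10, matching y values: none (0 points).
  x = 11: rhs = 14, matching y values: none (0 points).
  x = 12: rhs = 16, matching y values: 4, 13 (2 points).
  x = 13: rhs = 5, matching y values: none (0 points).
  x = 14: rhs = 4, matching y values: 2, 15 (2 points).
  x = 15: rhs = 2, matching y values: 6, 11 (2 points).
  x = 16: rhs = 5, matching y values: none (0 points).
Total affine count: 17.
Full point count |E(F_17)| = 17 + 1 = 18.
Hasse bound: |18 − (17+1)| = |0| = 0 ≤ 2√17 ≈ 8.2462 ✓.


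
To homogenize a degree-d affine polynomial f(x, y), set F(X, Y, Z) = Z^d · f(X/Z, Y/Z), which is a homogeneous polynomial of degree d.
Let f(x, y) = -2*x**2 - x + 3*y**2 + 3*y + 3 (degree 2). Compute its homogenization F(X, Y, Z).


F(X, Y, Z) = -2*X**2 - X*Z + 3*Y**2 + 3*Y*Z + 3*Z**2

deg(f) = 2.
Substitute x = X/Z, y = Y/Z into f, then multiply by Z^2.
  monomial -2·x^2·y^0 ↦ -2·X^2·Y^0·Z^0.
  monomial -1·x^1·y^0 ↦ -1·X^1·Y^0·Z^1.
  monomial 3·x^0·y^2 ↦ 3·X^0·Y^2·Z^0.
  monomial 3·x^0·y^1 ↦ 3·X^0·Y^1·Z^1.
  monomial 3·x^0·y^0 ↦ 3·X^0·Y^0·Z^2.
Collecting: F(X, Y, Z) = -2*X**2 - X*Z + 3*Y**2 + 3*Y*Z + 3*Z**2.


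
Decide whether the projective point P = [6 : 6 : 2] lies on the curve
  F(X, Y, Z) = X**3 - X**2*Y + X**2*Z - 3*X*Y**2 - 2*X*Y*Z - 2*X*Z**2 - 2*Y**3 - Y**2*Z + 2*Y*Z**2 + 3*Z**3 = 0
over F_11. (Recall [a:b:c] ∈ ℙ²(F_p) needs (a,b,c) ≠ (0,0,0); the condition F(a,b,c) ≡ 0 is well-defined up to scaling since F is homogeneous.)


F(6,6,2) ≡ 10 (mod 11); P is NOT on the curve.

Evaluate F(6, 6, 2) term-by-term (mod 11).
  X**3 ↦ 1·216·1·1 = 216
  -X**2*Y ↦ -1·36·6·1 = -216
  X**2*Z ↦ 1·36·1·2 = 72
  -3*X*Y**2 ↦ -3·6·36·1 = -648
  -2*X*Y*Z ↦ -2·6·6·2 = -144
  -2*X*Z**2 ↦ -2·6·1·4 = -48
  -2*Y**3 ↦ -2·1·216·1 = -432
  -Y**2*Z ↦ -1·1·36·2 = -72
  2*Y*Z**2 ↦ 2·1·6·4 = 48
  3*Z**3 ↦ 3·1·1·8 = 24
Sum: F(6, 6, 2) = (216) + (-216) + (72) + (-648) + (-144) + (-48) + (-432) + (-72) + (48) + (24) = -1200.
Reducing mod 11: -1200 ≡ 10 (mod 11).
Since F(a, b, c) ≡ 10 ≠ 0 (mod 11), P does NOT lie on the curve.


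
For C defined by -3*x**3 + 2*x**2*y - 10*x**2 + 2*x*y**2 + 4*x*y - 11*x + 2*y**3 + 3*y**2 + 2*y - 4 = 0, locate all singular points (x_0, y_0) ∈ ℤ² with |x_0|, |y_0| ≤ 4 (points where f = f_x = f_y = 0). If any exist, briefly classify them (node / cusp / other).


Singular points: {(-1, 0)}; classification: node.

Compute partial derivatives:
  f_x = -9*x**2 + 4*x*y - 20*x + 2*y**2 + 4*y - 11.
  f_y = 2*x**2 + 4*x*y + 4*x + 6*y**2 + 6*y + 2.
Scan x_0 ∈ {−4, ..., 4}. For each x_0, f_y(x_0, y) is a polynomial in y; find its integer roots y ∈ {−4, ..., 4}, then test f_x and f at those candidates.
  x = -4: f_y(-4, y) = 6*y**2 - 10*y + 18; no integer root y with |y| ≤ 4.
  x = -3: f_y(-3, y) = 6*y**2 - 6*y + 8; no integer root y with |y| ≤ 4.
  x = -2: f_y(-2, y) = 6*y**2 - 2*y + 2; no integer root y with |y| ≤ 4.
  x = -1: f_y(-1, y) = 6*y**2 + 2*y; vanishes at y ∈ {0}. (-1, 0): f_x = 0, f = 0 — SINGULAR.
  x = 0: f_y(0, y) = 6*y**2 + 6*y + 2; no integer root y with |y| ≤ 4.
  x = 1: f_y(1, y) = 6*y**2 + 10*y + 8; no integer root y with |y| ≤ 4.
  x = 2: f_y(2, y) = 6*y**2 + 14*y + 18; no integer root y with |y| ≤ 4.
  x = 3: f_y(3, y) = 6*y**2 + 18*y + 32; no integer root y with |y| ≤ 4.
  x = 4: f_y(4, y) = 6*y**2 + 22*y + 50; no integer root y with |y| ≤ 4.
Only singular point on the grid: (-1, 0).
Classify: substitute x = -1 + u, y = 0 + v and expand: f = -3*u**3 + 2*u**2*v - u**2 + 2*u*v**2 + 2*v**3 + v**2.
No constant or linear terms (consistent with a singular point). Quadratic part: -u**2 + v**2. Cubic part: -3*u**3 + 2*u**2*v + 2*u*v**2 + 2*v**3.
The quadratic part v**2 - u**2 = (v − u)(v + u) splits into two distinct linear factors, so there are two distinct tangent lines y − 0 = ±(x − -1) — this is a node (ordinary double point).
Classification: node.


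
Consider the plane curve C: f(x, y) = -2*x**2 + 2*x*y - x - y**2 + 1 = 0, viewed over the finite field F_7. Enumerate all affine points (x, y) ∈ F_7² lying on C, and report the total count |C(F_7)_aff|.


Affine F_7-points: {(0, 1), (0, 6), (2, 5), (2, 6), (4, 0), (4, 1), (6, 0), (6, 5)}; count = 8.

For each of the 49 pairs (x, y) ∈ F_7², evaluate f(x, y) mod 7. Record the zeros.
  x = 0: [0↦1, 1↦0, 2↦4, 3↦6, 4↦6, 5↦4, 6↦0]  zeros at y ∈ {1, 6}
  x = 1: [0↦5, 1↦6, 2↦5, 3↦2, 4↦4, 5↦4, 6↦2]  zeros at y ∈ ∅
  x = 2: [0↦5, 1↦1, 2↦2, 3↦1, 4↦5, 5↦0, 6↦0]  zeros at y ∈ {5, 6}
  x = 3: [0↦1, 1↦6, 2↦2, 3↦3, 4↦2, 5↦6, 6↦1]  zeros at y ∈ ∅
  x = 4: [0↦0, 1↦0, 2↦5, 3↦1, 4↦2, 5↦1, 6↦5]  zeros at y ∈ {0, 1}
  x = 5: [0↦2, 1↦4, 2↦4, 3↦2, 4↦5, 5↦6, 6↦5]  zeros at y ∈ ∅
  x = 6: [0↦0, 1↦4, 2↦6, 3↦6, 4↦4, 5↦0, 6↦1]  zeros at y ∈ {0, 5}
Collecting zeros: affine points = {(0, 1), (0, 6), (2, 5), (2, 6), (4, 0), (4, 1), (6, 0), (6, 5)}.
Total count |C(F_7)_aff| = 8.


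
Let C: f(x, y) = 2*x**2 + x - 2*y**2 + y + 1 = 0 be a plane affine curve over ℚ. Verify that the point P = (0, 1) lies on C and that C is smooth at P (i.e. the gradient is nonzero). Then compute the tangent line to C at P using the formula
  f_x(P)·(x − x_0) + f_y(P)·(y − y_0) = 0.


Tangent line at P: x - 3*y + 3 = 0.

Step 1: f(0, 1) = 0, so P lies on C.
Step 2: partial derivatives
  f_x(x, y) = 4*x + 1, f_y(x, y) = 1 - 4*y.
  f_x(P) = 1, f_y(P) = -3 (gradient nonzero, so P is smooth).
Step 3: tangent line at P: 1·(x − 0) + -3·(y − 1) = 0.
Expanding: x - 3*y + 3 = 0.


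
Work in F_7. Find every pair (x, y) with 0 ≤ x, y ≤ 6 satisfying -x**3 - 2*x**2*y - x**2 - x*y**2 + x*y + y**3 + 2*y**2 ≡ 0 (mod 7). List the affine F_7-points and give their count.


Affine F_7-points: {(0, 0), (0, 5), (2, 4), (2, 6), (3, 3), (6, 0), (6, 2)}; count = 7.

For each of the 49 pairs (x, y) ∈ F_7², evaluate f(x, y) mod 7. Record the zeros.
  x = 0: [0↦0, 1↦3, 2↦2, 3↦3, 4↦5, 5↦0, 6↦1]  zeros at y ∈ {0, 5}
  x = 1: [0↦5, 1↦6, 2↦1, 3↦3, 4↦4, 5↦3, 6↦6]  zeros at y ∈ ∅
  x = 2: [0↦2, 1↦4, 2↦5, 3↦4, 4↦0, 5↦6, 6↦0]  zeros at y ∈ {4, 6}
  x = 3: [0↦6, 1↦5, 2↦1, 3↦0, 4↦1, 5↦3, 6↦5]  zeros at y ∈ {3}
  x = 4: [0↦4, 1↦3, 2↦4, 3↦6, 4↦1, 5↦2, 6↦1]  zeros at y ∈ ∅
  x = 5: [0↦4, 1↦6, 2↦1, 3↦2, 4↦1, 5↦4, 6↦3]  zeros at y ∈ ∅
  x = 6: [0↦0, 1↦1, 2↦0, 3↦3, 4↦2, 5↦3, 6↦5]  zeros at y ∈ {0, 2}
Collecting zeros: affine points = {(0, 0), (0, 5), (2, 4), (2, 6), (3, 3), (6, 0), (6, 2)}.
Total count |C(F_7)_aff| = 7.


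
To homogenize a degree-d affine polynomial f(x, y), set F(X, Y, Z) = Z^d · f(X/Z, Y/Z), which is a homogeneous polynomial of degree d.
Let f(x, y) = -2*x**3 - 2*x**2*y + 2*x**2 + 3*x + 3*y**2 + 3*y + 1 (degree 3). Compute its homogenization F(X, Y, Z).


F(X, Y, Z) = -2*X**3 - 2*X**2*Y + 2*X**2*Z + 3*X*Z**2 + 3*Y**2*Z + 3*Y*Z**2 + Z**3

deg(f) = 3.
Substitute x = X/Z, y = Y/Z into f, then multiply by Z^3.
  monomial -2·x^3·y^0 ↦ -2·X^3·Y^0·Z^0.
  monomial -2·x^2·y^1 ↦ -2·X^2·Y^1·Z^0.
  monomial 2·x^2·y^0 ↦ 2·X^2·Y^0·Z^1.
  monomial 3·x^1·y^0 ↦ 3·X^1·Y^0·Z^2.
  monomial 3·x^0·y^2 ↦ 3·X^0·Y^2·Z^1.
  monomial 3·x^0·y^1 ↦ 3·X^0·Y^1·Z^2.
  monomial 1·x^0·y^0 ↦ 1·X^0·Y^0·Z^3.
Collecting: F(X, Y, Z) = -2*X**3 - 2*X**2*Y + 2*X**2*Z + 3*X*Z**2 + 3*Y**2*Z + 3*Y*Z**2 + Z**3.


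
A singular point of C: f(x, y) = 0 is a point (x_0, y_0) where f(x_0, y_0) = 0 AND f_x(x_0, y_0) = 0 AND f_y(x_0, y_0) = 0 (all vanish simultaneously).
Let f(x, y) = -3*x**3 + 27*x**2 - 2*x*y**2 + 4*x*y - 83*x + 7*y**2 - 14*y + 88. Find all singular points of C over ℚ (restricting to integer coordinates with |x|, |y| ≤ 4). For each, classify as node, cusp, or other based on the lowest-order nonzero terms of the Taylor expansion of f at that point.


Singular points: {(3, 1)}; classification: cusp.

Compute partial derivatives:
  f_x = -9*x**2 + 54*x - 2*y**2 + 4*y - 83.
  f_y = -4*x*y + 4*x + 14*y - 14.
Scan x_0 ∈ {−4, ..., 4}. For each x_0, f_y(x_0, y) is a polynomial in y; find its integer roots y ∈ {−4, ..., 4}, then test f_x and f at those candidates.
  x = -4: f_y(-4, y) = 30*y - 30; vanishes at y ∈ {1}. (-4, 1): f_x = -441 ≠ 0.
  x = -3: f_y(-3, y) = 26*y - 26; vanishes at y ∈ {1}. (-3, 1): f_x = -324 ≠ 0.
  x = -2: f_y(-2, y) = 22*y - 22; vanishes at y ∈ {1}. (-2, 1): f_x = -225 ≠ 0.
  x = -1: f_y(-1, y) = 18*y - 18; vanishes at y ∈ {1}. (-1, 1): f_x = -144 ≠ 0.
  x = 0: f_y(0, y) = 14*y - 14; vanishes at y ∈ {1}. (0, 1): f_x = -81 ≠ 0.
  x = 1: f_y(1, y) = 10*y - 10; vanishes at y ∈ {1}. (1, 1): f_x = -36 ≠ 0.
  x = 2: f_y(2, y) = 6*y - 6; vanishes at y ∈ {1}. (2, 1): f_x = -9 ≠ 0.
  x = 3: f_y(3, y) = 2*y - 2; vanishes at y ∈ {1}. (3, 1): f_x = 0, f = 0 — SINGULAR.
  x = 4: f_y(4, y) = 2 - 2*y; vanishes at y ∈ {1}. (4, 1): f_x = -9 ≠ 0.
Only singular point on the grid: (3, 1).
Classify: substitute x = 3 + u, y = 1 + v and expand: f = -3*u**3 - 2*u*v**2 + v**2.
No constant or linear terms (consistent with a singular point). Quadratic part: v**2. Cubic part: -3*u**3 - 2*u*v**2.
The quadratic part v**2 is a perfect square, so there is a single (double) tangent line v = 0, i.e. y = 1. Restricting the cubic part to that line (v = 0) leaves -3*u**3 ≠ 0, so f is not divisible by v and the branch is v² ≈ 3*u**3 to lowest order — this is a cusp.
Classification: cusp.


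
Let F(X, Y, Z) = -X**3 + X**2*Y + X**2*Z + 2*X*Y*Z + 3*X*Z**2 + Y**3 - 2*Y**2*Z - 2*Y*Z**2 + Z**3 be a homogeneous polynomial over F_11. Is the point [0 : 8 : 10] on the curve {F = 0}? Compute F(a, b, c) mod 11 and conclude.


F(0,8,10) ≡ 7 (mod 11); P is NOT on the curve.

Evaluate F(0, 8, 10) term-by-term (mod 11).
  -X**3 ↦ -1·0·1·1 = 0
  X**2*Y ↦ 1·0·8·1 = 0
  X**2*Z ↦ 1·0·1·10 = 0
  2*X*Y*Z ↦ 2·0·8·10 = 0
  3*X*Z**2 ↦ 3·0·1·100 = 0
  Y**3 ↦ 1·1·512·1 = 512
  -2*Y**2*Z ↦ -2·1·64·10 = -1280
  -2*Y*Z**2 ↦ -2·1·8·100 = -1600
  Z**3 ↦ 1·1·1·1000 = 1000
Sum: F(0, 8, 10) = (0) + (0) + (0) + (0) + (0) + (512) + (-1280) + (-1600) + (1000) = -1368.
Reducing mod 11: -1368 ≡ 7 (mod 11).
Since F(a, b, c) ≡ 7 ≠ 0 (mod 11), P does NOT lie on the curve.


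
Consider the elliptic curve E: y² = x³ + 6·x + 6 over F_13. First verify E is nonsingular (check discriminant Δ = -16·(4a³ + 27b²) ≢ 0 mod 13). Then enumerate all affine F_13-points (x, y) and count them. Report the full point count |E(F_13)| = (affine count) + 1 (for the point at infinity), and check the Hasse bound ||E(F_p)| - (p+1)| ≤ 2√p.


Affine points = {(1, 0), (2, 0), (3, 5), (3, 8), (4, 4), (4, 9), (7, 1), (7, 12), (9, 3), (9, 10), (10, 0), (11, 5), (11, 8), (12, 5), (12, 8)}; affine count = 15; |E(F_13)| = 16.

Discriminant check: Δ ∝ 4a³ + 27b² = 4·6³ + 27·6² = 4·216 + 27·36 ≡ 3 (mod 13). Nonzero ⇒ E is nonsingular.
For each x ∈ F_13, compute rhs = x³ + 6·x + 6 mod 13, then count y ∈ F_13 with y² ≡ rhs.
  x = 0: rhs = 6, matching y values: none (0 points).
  x = 1: rhs = 0, matching y values: 0 (1 points).
  x = 2: rhs = 0, matching y values: 0 (1 points).
  x = 3: rhs = 12, matching y values: 5, 8 (2 points).
  x = 4: rhs = 3, matching y values: 4, 9 (2 points).
  x = 5: rhs = 5, matching y values: none (0 points).
  x = 6: rhs = 11, matching y values: none (0 points).
  x = 7: rhs = 1, matching y values: 1, 12 (2 points).
  x = 8: rhs = 7, matching y values: none (0 points).
  x = 9: rhs = 9, matching y values: 3, 10 (2 points).
  x = 10: rhs = 0, matching y values: 0 (1 points).
  x = 11: rhs = 12, matching y values: 5, 8 (2 points).
  x = 12: rhs = 12, matching y values: 5, 8 (2 points).
Total affine count: 15.
Full point count |E(F_13)| = 15 + 1 = 16.
Hasse bound: |16 − (13+1)| = |2| = 2 ≤ 2√13 ≈ 7.2111 ✓.


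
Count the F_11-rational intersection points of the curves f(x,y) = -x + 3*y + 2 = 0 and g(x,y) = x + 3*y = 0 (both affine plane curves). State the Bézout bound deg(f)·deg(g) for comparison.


Common zeros: {(1, 7)}; count = 1; Bézout bound = 1.

deg(f) = 1, deg(g) = 1, so Bézout bound = 1.
Scan x ∈ F_11. For each x, list the y ∈ F_11 with f(x, y) ≡ 0 and those with g(x, y) ≡ 0 (mod 11); the common zeros in that column are the intersection.
  x = 0: f ≡ 0 at y ∈ {3}; g ≡ 0 at y ∈ {0}; common: ∅.
  x = 1: f ≡ 0 at y ∈ {7}; g ≡ 0 at y ∈ {7}; common: {7}.
  x = 2: f ≡ 0 at y ∈ {0}; g ≡ 0 at y ∈ {3}; common: ∅.
  x = 3: f ≡ 0 at y ∈ {4}; g ≡ 0 at y ∈ {10}; common: ∅.
  x = 4: f ≡ 0 at y ∈ {8}; g ≡ 0 at y ∈ {6}; common: ∅.
  x = 5: f ≡ 0 at y ∈ {1}; g ≡ 0 at y ∈ {2}; common: ∅.
  x = 6: f ≡ 0 at y ∈ {5}; g ≡ 0 at y ∈ {9}; common: ∅.
  x = 7: f ≡ 0 at y ∈ {9}; g ≡ 0 at y ∈ {5}; common: ∅.
  x = 8: f ≡ 0 at y ∈ {2}; g ≡ 0 at y ∈ {1}; common: ∅.
  x = 9: f ≡ 0 at y ∈ {6}; g ≡ 0 at y ∈ {8}; common: ∅.
  x = 10: f ≡ 0 at y ∈ {10}; g ≡ 0 at y ∈ {4}; common: ∅.
Collecting: common zeros = {(1, 7)}, so the count is 1.
Comparison with the Bézout bound: 1 ≤ 1 = deg(f)·deg(g), as expected for curves with no common component (the bound is attained).


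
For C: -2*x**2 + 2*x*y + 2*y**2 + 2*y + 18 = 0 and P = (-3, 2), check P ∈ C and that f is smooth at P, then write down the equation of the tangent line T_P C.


Tangent line at P: 16*x + 4*y + 40 = 0.

Step 1: f(-3, 2) = 0, so P lies on C.
Step 2: partial derivatives
  f_x(x, y) = -4*x + 2*y, f_y(x, y) = 2*x + 4*y + 2.
  f_x(P) = 16, f_y(P) = 4 (gradient nonzero, so P is smooth).
Step 3: tangent line at P: 16·(x − -3) + 4·(y − 2) = 0.
Expanding: 16*x + 4*y + 40 = 0.


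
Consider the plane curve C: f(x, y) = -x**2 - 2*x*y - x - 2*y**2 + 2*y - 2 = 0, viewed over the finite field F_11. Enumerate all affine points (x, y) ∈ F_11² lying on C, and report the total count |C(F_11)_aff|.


Affine F_11-points: {(1, 3), (1, 8), (3, 3), (3, 6), (4, 0), (4, 8), (6, 0), (6, 6), (8, 2), (9, 1), (9, 2), (10, 1)}; count = 12.

For each of the 121 pairs (x, y) ∈ F_11², evaluate f(x, y) mod 11. Record the zeros.
  x = 0: [0↦9, 1↦9, 2↦5, 3↦8, 4↦7, 5↦2, 6↦4, 7↦2, 8↦7, 9↦8, 10↦5]  zeros at y ∈ ∅
  x = 1: [0↦7, 1↦5, 2↦10, 3↦0, 4↦8, 5↦1, 6↦1, 7↦8, 8↦0, 9↦10, 10↦5]  zeros at y ∈ {3, 8}
  x = 2: [0↦3, 1↦10, 2↦2, 3↦1, 4↦7, 5↦9, 6↦7, 7↦1, 8↦2, 9↦10, 10↦3]  zeros at y ∈ ∅
  x = 3: [0↦8, 1↦2, 2↦3, 3↦0, 4↦4, 5↦4, 6↦0, 7↦3, 8↦2, 9↦8, 10↦10]  zeros at y ∈ {3, 6}
  x = 4: [0↦0, 1↦3, 2↦2, 3↦8, 4↦10, 5↦8, 6↦2, 7↦3, 8↦0, 9↦4, 10↦4]  zeros at y ∈ {0, 8}
  x = 5: [0↦1, 1↦2, 2↦10, 3↦3, 4↦3, 5↦10, 6↦2, 7↦1, 8↦7, 9↦9, 10↦7]  zeros at y ∈ ∅
  x = 6: [0↦0, 1↦10, 2↦5, 3↦7, 4↦5, 5↦10, 6↦0, 7↦8, 8↦1, 9↦1, 10↦8]  zeros at y ∈ {0, 6}
  x = 7: [0↦8, 1↦5, 2↦9, 3↦9, 4↦5, 5↦8, 6↦7, 7↦2, 8↦4, 9↦2, 10↦7]  zeros at y ∈ ∅
  x = 8: [0↦3, 1↦9, 2↦0, 3↦9, 4↦3, 5↦4, 6↦1, 7↦5, 8↦5, 9↦1, 10↦4]  zeros at y ∈ {2}
  x = 9: [0↦7, 1↦0, 2↦0, 3↦7, 4↦10, 5↦9, 6↦4, 7↦6, 8↦4, 9↦9, 10↦10]  zeros at y ∈ {1, 2}
  x = 10: [0↦9, 1↦0, 2↦9, 3↦3, 4↦4, 5↦1, 6↦5, 7↦5, 8↦1, 9↦4, 10↦3]  zeros at y ∈ {1}
Collecting zeros: affine points = {(1, 3), (1, 8), (3, 3), (3, 6), (4, 0), (4, 8), (6, 0), (6, 6), (8, 2), (9, 1), (9, 2), (10, 1)}.
Total count |C(F_11)_aff| = 12.


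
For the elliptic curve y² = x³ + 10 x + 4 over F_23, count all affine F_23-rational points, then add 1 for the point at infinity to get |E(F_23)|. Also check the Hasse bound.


Affine points = {(0, 2), (0, 21), (2, 3), (2, 20), (4, 4), (4, 19), (5, 8), (5, 15), (6, 2), (6, 21), (7, 7), (7, 16), (9, 8), (9, 15), (10, 0), (12, 9), (12, 14), (13, 10), (13, 13), (14, 6), (14, 17), (17, 2), (17, 21), (18, 6), (18, 17), (20, 4), (20, 19), (22, 4), (22, 19)}; affine count = 29; |E(F_23)| = 30.

Discriminant check: Δ ∝ 4a³ + 27b² = 4·10³ + 27·4² = 4·1000 + 27·16 ≡ 16 (mod 23). Nonzero ⇒ E is nonsingular.
For each x ∈ F_23, compute rhs = x³ + 10·x + 4 mod 23, then count y ∈ F_23 with y² ≡ rhs.
  x = 0: rhs = 4, matching y values: 2, 21 (2 points).
  x = 1: rhs = 15, matching y values: none (0 points).
  x = 2: rhs = 9, matching y values: 3, 20 (2 points).
  x = 3: rhs = 15, matching y values: none (0 points).
  x = 4: rhs = 16, matching y values: 4, 19 (2 points).
  x = 5: rhs = 18, matching y values: 8, 15 (2 points).
  x = 6: rhs = 4, matching y values: 2, 21 (2 points).
  x = 7: rhs = 3, matching y values: 7, 16 (2 points).
  x = 8: rhs = 21, matching y values: none (0 points).
  x = 9: rhs = 18, matching y values: 8, 15 (2 points).
  x = 10: rhs = 0, matching y values: 0 (1 points).
  x = 11: rhs = 19, matching y values: none (0 points).
  x = 12: rhs = 12, matching y values: 9, 14 (2 points).
  x = 13: rhs = 8, matching y values: 10, 13 (2 points).
  x = 14: rhs = 13, matching y values: 6, 17 (2 points).
  x = 15: rhs = 10, matching y values: none (0 points).
  x = 16: rhs = 5, matching y values: none (0 points).
  x = 17: rhs = 4, matching y values: 2, 21 (2 points).
  x = 18: rhs = 13, matching y values: 6, 17 (2 points).
  x = 19: rhs = 15, matching y values: none (0 points).
  x = 20: rhs = 16, matching y values: 4, 19 (2 points).
  x = 21: rhs = 22, matching y values: none (0 points).
  x = 22: rhs = 16, matching y values: 4, 19 (2 points).
Total affine count: 29.
Full point count |E(F_23)| = 29 + 1 = 30.
Hasse bound: |30 − (23+1)| = |6| = 6 ≤ 2√23 ≈ 9.5917 ✓.


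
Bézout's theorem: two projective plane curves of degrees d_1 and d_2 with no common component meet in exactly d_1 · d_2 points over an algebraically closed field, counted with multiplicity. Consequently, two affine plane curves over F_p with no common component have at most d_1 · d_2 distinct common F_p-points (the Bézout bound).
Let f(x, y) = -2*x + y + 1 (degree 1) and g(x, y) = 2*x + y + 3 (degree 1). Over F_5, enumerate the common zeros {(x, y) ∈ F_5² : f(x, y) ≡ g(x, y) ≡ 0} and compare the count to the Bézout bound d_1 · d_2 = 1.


Common zeros: {(2, 3)}; count = 1; Bézout bound = 1.

deg(f) = 1, deg(g) = 1, so Bézout bound = 1.
Scan x ∈ F_5. For each x, list the y ∈ F_5 with f(x, y) ≡ 0 and those with g(x, y) ≡ 0 (mod 5); the common zeros in that column are the intersection.
  x = 0: f ≡ 0 at y ∈ {4}; g ≡ 0 at y ∈ {2}; common: ∅.
  x = 1: f ≡ 0 at y ∈ {1}; g ≡ 0 at y ∈ {0}; common: ∅.
  x = 2: f ≡ 0 at y ∈ {3}; g ≡ 0 at y ∈ {3}; common: {3}.
  x = 3: f ≡ 0 at y ∈ {0}; g ≡ 0 at y ∈ {1}; common: ∅.
  x = 4: f ≡ 0 at y ∈ {2}; g ≡ 0 at y ∈ {4}; common: ∅.
Collecting: common zeros = {(2, 3)}, so the count is 1.
Comparison with the Bézout bound: 1 ≤ 1 = deg(f)·deg(g), as expected for curves with no common component (the bound is attained).
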